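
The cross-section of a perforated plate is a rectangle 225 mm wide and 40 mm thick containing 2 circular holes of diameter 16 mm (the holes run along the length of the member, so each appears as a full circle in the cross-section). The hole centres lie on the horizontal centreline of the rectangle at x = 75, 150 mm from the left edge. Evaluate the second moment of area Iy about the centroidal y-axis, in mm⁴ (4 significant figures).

Iy ≈ 3.740 × 10⁷ mm⁴

Treat the section as a set of non-overlapping primitives; coordinates are from the bounding-box lower-left.
Plate: 225 × 40, A = 9 000 mm², x = 112.5 mm, Ī = 37 968 750 mm⁴.
Hole 1 (subtracted): ⌀16, A = 201.062 mm², x = 75 mm, Ī = 3216.99 mm⁴.
Hole 2 (subtracted): ⌀16, A = 201.062 mm², x = 150 mm, Ī = 3216.99 mm⁴.
By symmetry the centroid is at mid-width, x̄ = 112.5 mm.
Transfer each piece to the centroidal y-axis using Ī + A·d² with d = x − 112.5:
  plate: d = 0 mm → contributes +37 968 750 mm⁴
  hole 1: d = -37.5 mm → contributes −285 960 mm⁴
  hole 2: d = 37.5 mm → contributes −285 960 mm⁴
Total I = 37 396 829 mm⁴.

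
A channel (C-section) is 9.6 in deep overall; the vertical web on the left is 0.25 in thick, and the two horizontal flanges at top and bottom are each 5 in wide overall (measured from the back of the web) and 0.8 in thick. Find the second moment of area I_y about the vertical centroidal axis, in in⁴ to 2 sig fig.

I_y ≈ 26 in⁴

Break the section into simple shapes (no overlaps), measuring from the bottom-left corner of the bounding box.
Web: 0.25 × 9.6, A = 2.4 in², x = 0.125 in, Ī = 0.0125 in⁴.
Top flange (beyond web): 4.75 × 0.8, A = 3.8 in², x = 2.625 in, Ī = 7.145 in⁴.
Bottom flange (beyond web): 4.75 × 0.8, A = 3.8 in², x = 2.625 in, Ī = 7.145 in⁴.
Centroid: x̄ = ΣA·x / ΣA = 2.025 in.
Transfer each piece to the vertical centroidal axis using Ī + A·d² with d = x − 2.025:
  web: d = -1.9 in → contributes +8.677 in⁴
  top flange (beyond web): d = 0.6 in → contributes +8.513 in⁴
  bottom flange (beyond web): d = 0.6 in → contributes +8.513 in⁴
Total I = 25.7 in⁴.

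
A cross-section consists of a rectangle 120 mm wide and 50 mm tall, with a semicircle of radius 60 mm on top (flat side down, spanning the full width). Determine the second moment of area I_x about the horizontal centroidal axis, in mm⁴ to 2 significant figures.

Decompose the section into non-overlapping parts with the origin at the bottom-left of its bounding rectangle.
Rectangular body: 120 × 50, A = 6 000 mm², y = 25 mm, Ī = 1 250 000 mm⁴.
Semicircular cap: semicircle r = 60, A = 5 655 mm², y = 75.46 mm, Ī = 1 422 450 mm⁴.
Centroid: ȳ = ΣA·y / ΣA = 49.49 mm.
Transfer each piece to the horizontal centroidal axis using Ī + A·d² with d = y − 49.49:
  rectangular body: d = -24.49 mm → contributes +4 847 148 mm⁴
  semicircular cap: d = 25.98 mm → contributes +5 239 143 mm⁴
Total I = 10 086 291 mm⁴.

I_x ≈ 1.0 × 10⁷ mm⁴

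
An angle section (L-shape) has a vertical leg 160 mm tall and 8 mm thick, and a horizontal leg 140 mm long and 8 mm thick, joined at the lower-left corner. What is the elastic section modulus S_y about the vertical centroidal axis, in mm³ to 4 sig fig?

Break the section into simple shapes (no overlaps), measuring from the bottom-left corner of the bounding box.
Vertical leg: 8 × 160, A = 1 280 mm², x = 4 mm, Ī = 6826.67 mm⁴.
Horizontal leg (remainder): 132 × 8, A = 1 056 mm², x = 74 mm, Ī = 1 533 312 mm⁴.
Centroid: x̄ = ΣA·x / ΣA = 35.6438 mm.
Transfer each piece to the vertical centroidal axis using Ī + A·d² with d = x − 35.6438:
  vertical leg: d = -31.6438 mm → contributes +1 288 532 mm⁴
  horizontal leg (remainder): d = 38.3562 mm → contributes +3 086 894 mm⁴
Total I = 4 375 426 mm⁴.
Extreme fibre distance c = 104.356 mm; S = I/c = 41927.8 mm³.

S_y ≈ 4.193 × 10⁴ mm³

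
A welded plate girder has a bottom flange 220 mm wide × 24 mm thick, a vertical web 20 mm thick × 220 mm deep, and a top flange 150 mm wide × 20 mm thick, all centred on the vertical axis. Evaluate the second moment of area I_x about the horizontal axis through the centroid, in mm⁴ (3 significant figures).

Decompose the section into non-overlapping parts with the origin at the bottom-left of its bounding rectangle.
Bottom plate: 220 × 24, A = 5 280 mm², y = 12 mm, Ī = 253 440 mm⁴.
Web plate: 20 × 220, A = 4 400 mm², y = 134 mm, Ī = 17 746 667 mm⁴.
Top plate: 150 × 20, A = 3 000 mm², y = 254 mm, Ī = 100 000 mm⁴.
Centroid: ȳ = ΣA·y / ΣA = 111.59 mm.
Transfer each piece to the horizontal axis through the centroid using Ī + A·d² with d = y − 111.59:
  bottom plate: d = -99.59 mm → contributes +52 621 268 mm⁴
  web plate: d = 22.41 mm → contributes +19 956 401 mm⁴
  top plate: d = 142.41 mm → contributes +60 941 905 mm⁴
Total I = 133 519 574 mm⁴.

I_x ≈ 1.34 × 10⁸ mm⁴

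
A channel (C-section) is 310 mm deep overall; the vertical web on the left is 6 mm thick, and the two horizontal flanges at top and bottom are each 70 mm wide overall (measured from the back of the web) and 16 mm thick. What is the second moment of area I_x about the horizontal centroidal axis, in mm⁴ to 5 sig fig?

I_x ≈ 5.9194 × 10⁷ mm⁴

Decompose the section into non-overlapping parts with the origin at the bottom-left of its bounding rectangle.
Web: 6 × 310, A = 1 860 mm², y = 155 mm, Ī = 14 895 500 mm⁴.
Top flange (beyond web): 64 × 16, A = 1 024 mm², y = 302 mm, Ī = 21845.33 mm⁴.
Bottom flange (beyond web): 64 × 16, A = 1 024 mm², y = 8 mm, Ī = 21845.33 mm⁴.
By symmetry the centroid is at mid-height, ȳ = 155 mm.
Transfer each piece to the horizontal centroidal axis using Ī + A·d² with d = y − 155:
  web: d = 0 mm → contributes +14 895 500 mm⁴
  top flange (beyond web): d = 147 mm → contributes +22 149 461 mm⁴
  bottom flange (beyond web): d = -147 mm → contributes +22 149 461 mm⁴
Total I = 59 194 423 mm⁴.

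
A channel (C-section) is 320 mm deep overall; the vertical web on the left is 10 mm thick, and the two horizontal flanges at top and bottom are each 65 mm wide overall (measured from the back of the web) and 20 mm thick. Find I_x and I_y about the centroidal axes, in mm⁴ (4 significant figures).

I_x ≈ 7.688 × 10⁷ mm⁴, I_y ≈ 1.958 × 10⁶ mm⁴

Break the section into simple shapes (no overlaps), measuring from the bottom-left corner of the bounding box.
Web: 10 × 320, A = 3 200 mm², y = 160 mm, Ī = 27 306 667 mm⁴.
Top flange (beyond web): 55 × 20, A = 1 100 mm², y = 310 mm, Ī = 36666.7 mm⁴.
Bottom flange (beyond web): 55 × 20, A = 1 100 mm², y = 10 mm, Ī = 36666.7 mm⁴.
By symmetry the centroid is at mid-height, ȳ = 160 mm.
Transfer each piece to the centroidal x-axis using Ī + A·d² with d = y − 160:
  web: d = 0 mm → contributes +27 306 667 mm⁴
  top flange (beyond web): d = 150 mm → contributes +24 786 667 mm⁴
  bottom flange (beyond web): d = -150 mm → contributes +24 786 667 mm⁴
Total I = 76 880 000 mm⁴.
For the y-axis: x̄ = 18.2407 mm.
Repeating about the centroidal y-axis gives I_y = 1 958 287 mm⁴.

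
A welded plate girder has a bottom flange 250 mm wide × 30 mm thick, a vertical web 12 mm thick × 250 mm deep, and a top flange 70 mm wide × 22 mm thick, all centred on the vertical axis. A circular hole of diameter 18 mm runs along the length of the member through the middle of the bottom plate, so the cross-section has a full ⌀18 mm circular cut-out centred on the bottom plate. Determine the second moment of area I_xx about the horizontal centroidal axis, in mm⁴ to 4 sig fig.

I_xx ≈ 1.318 × 10⁸ mm⁴

Treat the section as a set of non-overlapping primitives; coordinates are from the bounding-box lower-left.
Bottom plate: 250 × 30, A = 7 500 mm², y = 15 mm, Ī = 562 500 mm⁴.
Web plate: 12 × 250, A = 3 000 mm², y = 155 mm, Ī = 15 625 000 mm⁴.
Top plate: 70 × 22, A = 1 540 mm², y = 291 mm, Ī = 62113.3 mm⁴.
Hole (subtracted): ⌀18, A = 254.469 mm², y = 15 mm, Ī = 5 153 mm⁴.
Centroid: ȳ = ΣA·y / ΣA = 86.7015 mm.
Transfer each piece to the horizontal centroidal axis using Ī + A·d² with d = y − 86.7015:
  bottom plate: d = -71.7015 mm → contributes +39 120 765 mm⁴
  web plate: d = 68.2985 mm → contributes +29 619 064 mm⁴
  top plate: d = 204.299 mm → contributes +64 338 457 mm⁴
  hole: d = -71.7015 mm → contributes −1 313 404 mm⁴
Total I = 131 764 883 mm⁴.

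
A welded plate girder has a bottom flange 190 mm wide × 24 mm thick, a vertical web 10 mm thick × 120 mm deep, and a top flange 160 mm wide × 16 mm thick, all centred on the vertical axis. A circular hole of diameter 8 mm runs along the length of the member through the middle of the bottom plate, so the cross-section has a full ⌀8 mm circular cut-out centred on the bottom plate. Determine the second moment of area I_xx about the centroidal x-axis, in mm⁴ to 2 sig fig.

Decompose the section into non-overlapping parts with the origin at the bottom-left of its bounding rectangle.
Bottom plate: 190 × 24, A = 4 560 mm², y = 12 mm, Ī = 218 880 mm⁴.
Web plate: 10 × 120, A = 1 200 mm², y = 84 mm, Ī = 1 440 000 mm⁴.
Top plate: 160 × 16, A = 2 560 mm², y = 152 mm, Ī = 54 613 mm⁴.
Hole (subtracted): ⌀8, A = 50.27 mm², y = 12 mm, Ī = 201.1 mm⁴.
Centroid: ȳ = ΣA·y / ΣA = 65.79 mm.
Transfer each piece to the centroidal x-axis using Ī + A·d² with d = y − 65.79:
  bottom plate: d = -53.79 mm → contributes +13 410 899 mm⁴
  web plate: d = 18.21 mm → contributes +1 838 078 mm⁴
  top plate: d = 86.21 mm → contributes +19 082 502 mm⁴
  hole: d = -53.79 mm → contributes −145 618 mm⁴
Total I = 34 185 861 mm⁴.

I_xx ≈ 3.4 × 10⁷ mm⁴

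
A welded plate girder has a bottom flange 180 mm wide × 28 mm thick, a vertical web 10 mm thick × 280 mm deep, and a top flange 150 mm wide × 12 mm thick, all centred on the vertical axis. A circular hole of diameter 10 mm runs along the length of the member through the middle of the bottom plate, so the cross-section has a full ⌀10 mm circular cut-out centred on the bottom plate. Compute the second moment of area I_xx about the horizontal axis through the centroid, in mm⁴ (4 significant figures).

Break the section into simple shapes (no overlaps), measuring from the bottom-left corner of the bounding box.
Bottom plate: 180 × 28, A = 5 040 mm², y = 14 mm, Ī = 329 280 mm⁴.
Web plate: 10 × 280, A = 2 800 mm², y = 168 mm, Ī = 18 293 333 mm⁴.
Top plate: 150 × 12, A = 1 800 mm², y = 314 mm, Ī = 21 600 mm⁴.
Hole (subtracted): ⌀10, A = 78.5398 mm², y = 14 mm, Ī = 490.874 mm⁴.
Centroid: ȳ = ΣA·y / ΣA = 115.574 mm.
Transfer each piece to the horizontal axis through the centroid using Ī + A·d² with d = y − 115.574:
  bottom plate: d = -101.574 mm → contributes +52 328 813 mm⁴
  web plate: d = 52.4256 mm → contributes +25 988 962 mm⁴
  top plate: d = 198.426 mm → contributes +70 892 462 mm⁴
  hole: d = -101.574 mm → contributes −810 815 mm⁴
Total I = 148 399 423 mm⁴.

I_xx ≈ 1.484 × 10⁸ mm⁴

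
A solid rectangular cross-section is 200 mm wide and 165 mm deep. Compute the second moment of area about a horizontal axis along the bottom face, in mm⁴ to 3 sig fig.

I_base ≈ 2.99 × 10⁸ mm⁴

The section: 200 × 165, A = 33 000 mm², y = 82.5 mm, Ī = 74 868 750 mm⁴.
Transfer it to the bottom edge using Ī + A·d² with d = y − 0:
  the section: d = 82.5 mm → contributes +299 475 000 mm⁴
Total I = 299 475 000 mm⁴.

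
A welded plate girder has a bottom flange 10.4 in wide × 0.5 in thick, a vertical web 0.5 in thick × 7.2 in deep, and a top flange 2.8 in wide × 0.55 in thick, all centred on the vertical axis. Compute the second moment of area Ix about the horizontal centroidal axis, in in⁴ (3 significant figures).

Treat the section as a set of non-overlapping primitives; coordinates are from the bounding-box lower-left.
Bottom plate: 10.4 × 0.5, A = 5.2 in², y = 0.25 in, Ī = 0.10833 in⁴.
Web plate: 0.5 × 7.2, A = 3.6 in², y = 4.1 in, Ī = 15.552 in⁴.
Top plate: 2.8 × 0.55, A = 1.54 in², y = 7.975 in, Ī = 0.038821 in⁴.
Centroid: ȳ = ΣA·y / ΣA = 2.741 in.
Transfer each piece to the horizontal centroidal axis using Ī + A·d² with d = y − 2.741:
  bottom plate: d = -2.491 in → contributes +32.374 in⁴
  web plate: d = 1.359 in → contributes +22.201 in⁴
  top plate: d = 5.234 in → contributes +42.227 in⁴
Total I = 96.802 in⁴.

Ix ≈ 96.8 in⁴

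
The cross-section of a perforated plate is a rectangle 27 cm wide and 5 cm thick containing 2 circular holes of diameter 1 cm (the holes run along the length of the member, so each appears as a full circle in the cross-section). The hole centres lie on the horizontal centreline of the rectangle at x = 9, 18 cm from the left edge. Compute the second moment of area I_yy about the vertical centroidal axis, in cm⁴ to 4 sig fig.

Split into non-overlapping primitives; take the origin at the lower-left of the bounding box.
Plate: 27 × 5, A = 135 cm², x = 13.5 cm, Ī = 8201.25 cm⁴.
Hole 1 (subtracted): ⌀1, A = 0.785398 cm², x = 9 cm, Ī = 0.0490874 cm⁴.
Hole 2 (subtracted): ⌀1, A = 0.785398 cm², x = 18 cm, Ī = 0.0490874 cm⁴.
By symmetry the centroid is at mid-width, x̄ = 13.5 cm.
Transfer each piece to the vertical centroidal axis using Ī + A·d² with d = x − 13.5:
  plate: d = 0 cm → contributes +8201.25 cm⁴
  hole 1: d = -4.5 cm → contributes −15.9534 cm⁴
  hole 2: d = 4.5 cm → contributes −15.9534 cm⁴
Total I = 8169.34 cm⁴.

I_yy ≈ 8169 cm⁴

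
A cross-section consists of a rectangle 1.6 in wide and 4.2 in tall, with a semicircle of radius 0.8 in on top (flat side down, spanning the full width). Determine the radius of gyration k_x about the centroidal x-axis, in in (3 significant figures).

k_x ≈ 1.40 in

Break the section into simple shapes (no overlaps), measuring from the bottom-left corner of the bounding box.
Rectangular body: 1.6 × 4.2, A = 6.72 in², y = 2.1 in, Ī = 9.8784 in⁴.
Semicircular cap: semicircle r = 0.8, A = 1.0053 in², y = 4.5395 in, Ī = 0.044956 in⁴.
Centroid: ȳ = ΣA·y / ΣA = 2.4175 in.
Transfer each piece to the centroidal x-axis using Ī + A·d² with d = y − 2.4175:
  rectangular body: d = -0.31746 in → contributes +10.556 in⁴
  semicircular cap: d = 2.1221 in → contributes +4.572 in⁴
Total I = 15.128 in⁴.
Radius of gyration: k = √(I/A) = √(15.128 / 7.7253) = 1.3994 in.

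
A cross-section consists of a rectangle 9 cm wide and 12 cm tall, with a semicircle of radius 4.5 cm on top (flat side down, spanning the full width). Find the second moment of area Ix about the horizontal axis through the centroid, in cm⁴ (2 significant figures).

Split into non-overlapping primitives; take the origin at the lower-left of the bounding box.
Rectangular body: 9 × 12, A = 108 cm², y = 6 cm, Ī = 1 296 cm⁴.
Semicircular cap: semicircle r = 4.5, A = 31.81 cm², y = 13.91 cm, Ī = 45.01 cm⁴.
Centroid: ȳ = ΣA·y / ΣA = 7.8 cm.
Transfer each piece to the horizontal axis through the centroid using Ī + A·d² with d = y − 7.8:
  rectangular body: d = -1.8 cm → contributes +1 646 cm⁴
  semicircular cap: d = 6.11 cm → contributes +1 233 cm⁴
Total I = 2 878 cm⁴.

Ix ≈ 2900 cm⁴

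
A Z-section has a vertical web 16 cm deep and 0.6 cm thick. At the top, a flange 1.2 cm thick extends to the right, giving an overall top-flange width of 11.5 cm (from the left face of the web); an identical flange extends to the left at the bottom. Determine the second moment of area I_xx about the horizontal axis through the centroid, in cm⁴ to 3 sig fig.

I_xx ≈ 1640 cm⁴

Break the section into simple shapes (no overlaps), measuring from the bottom-left corner of the bounding box.
Web: 0.6 × 16, A = 9.6 cm², y = 8 cm, Ī = 204.8 cm⁴.
Top flange (beyond web): 10.9 × 1.2, A = 13.08 cm², y = 15.4 cm, Ī = 1.5696 cm⁴.
Bottom flange (beyond web): 10.9 × 1.2, A = 13.08 cm², y = 0.6 cm, Ī = 1.5696 cm⁴.
Centroid: ȳ = ΣA·y / ΣA = 8 cm.
Transfer each piece to the horizontal axis through the centroid using Ī + A·d² with d = y − 8:
  web: d = 0 cm → contributes +204.8 cm⁴
  top flange (beyond web): d = 7.4 cm → contributes +717.83 cm⁴
  bottom flange (beyond web): d = -7.4 cm → contributes +717.83 cm⁴
Total I = 1640.5 cm⁴.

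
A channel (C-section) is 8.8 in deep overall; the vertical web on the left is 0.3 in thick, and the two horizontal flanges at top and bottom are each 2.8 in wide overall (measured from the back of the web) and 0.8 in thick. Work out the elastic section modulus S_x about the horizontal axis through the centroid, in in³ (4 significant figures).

S_x ≈ 18.47 in³

Break the section into simple shapes (no overlaps), measuring from the bottom-left corner of the bounding box.
Web: 0.3 × 8.8, A = 2.64 in², y = 4.4 in, Ī = 17.0368 in⁴.
Top flange (beyond web): 2.5 × 0.8, A = 2 in², y = 8.4 in, Ī = 0.106667 in⁴.
Bottom flange (beyond web): 2.5 × 0.8, A = 2 in², y = 0.4 in, Ī = 0.106667 in⁴.
By symmetry the centroid is at mid-height, ȳ = 4.4 in.
Transfer each piece to the horizontal axis through the centroid using Ī + A·d² with d = y − 4.4:
  web: d = 0 in → contributes +17.0368 in⁴
  top flange (beyond web): d = 4 in → contributes +32.1067 in⁴
  bottom flange (beyond web): d = -4 in → contributes +32.1067 in⁴
Total I = 81.2501 in⁴.
Extreme fibre distance c = 4.4 in; S = I/c = 18.4659 in³.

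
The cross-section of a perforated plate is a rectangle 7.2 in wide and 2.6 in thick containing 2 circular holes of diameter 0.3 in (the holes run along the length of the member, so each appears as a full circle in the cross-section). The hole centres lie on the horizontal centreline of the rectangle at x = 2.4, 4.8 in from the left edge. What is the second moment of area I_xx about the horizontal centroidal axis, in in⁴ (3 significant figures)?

I_xx ≈ 10.5 in⁴

Treat the section as a set of non-overlapping primitives; coordinates are from the bounding-box lower-left.
Plate: 7.2 × 2.6, A = 18.72 in², y = 1.3 in, Ī = 10.546 in⁴.
Hole 1 (subtracted): ⌀0.3, A = 0.070686 in², y = 1.3 in, Ī = 0.00039761 in⁴.
Hole 2 (subtracted): ⌀0.3, A = 0.070686 in², y = 1.3 in, Ī = 0.00039761 in⁴.
By symmetry the centroid is at mid-height, ȳ = 1.3 in.
All pieces are centred on the horizontal centroidal axis, so I = ΣĪ (holes subtracted) = 10.545 in⁴.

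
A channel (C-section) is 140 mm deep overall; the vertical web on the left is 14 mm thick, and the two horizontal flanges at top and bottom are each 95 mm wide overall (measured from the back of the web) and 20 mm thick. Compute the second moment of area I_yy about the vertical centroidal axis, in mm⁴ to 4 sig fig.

I_yy ≈ 4.559 × 10⁶ mm⁴

Treat the section as a set of non-overlapping primitives; coordinates are from the bounding-box lower-left.
Web: 14 × 140, A = 1 960 mm², x = 7 mm, Ī = 32013.3 mm⁴.
Top flange (beyond web): 81 × 20, A = 1 620 mm², x = 54.5 mm, Ī = 885 735 mm⁴.
Bottom flange (beyond web): 81 × 20, A = 1 620 mm², x = 54.5 mm, Ī = 885 735 mm⁴.
Centroid: x̄ = ΣA·x / ΣA = 36.5962 mm.
Transfer each piece to the vertical centroidal axis using Ī + A·d² with d = x − 36.5962:
  web: d = -29.5962 mm → contributes +1 748 841 mm⁴
  top flange (beyond web): d = 17.9038 mm → contributes +1 405 022 mm⁴
  bottom flange (beyond web): d = 17.9038 mm → contributes +1 405 022 mm⁴
Total I = 4 558 885 mm⁴.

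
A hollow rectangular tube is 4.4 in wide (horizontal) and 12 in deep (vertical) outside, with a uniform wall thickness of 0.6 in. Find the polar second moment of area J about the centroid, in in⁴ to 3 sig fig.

J ≈ 353 in⁴

Break the section into simple shapes (no overlaps), measuring from the bottom-left corner of the bounding box.
Outer rectangle: 4.4 × 12, A = 52.8 in², y = 6 in, Ī = 633.6 in⁴.
Inner void (subtracted): 3.2 × 10.8, A = 34.56 in², y = 6 in, Ī = 335.92 in⁴.
By symmetry the centroid is at mid-height, ȳ = 6 in.
All pieces are centred on the centroidal x-axis, so I = ΣĪ (holes subtracted) = 297.68 in⁴.
Repeating about the centroidal y-axis gives I_y = 55.693 in⁴.
Polar second moment: J = I_x + I_y = 353.37 in⁴.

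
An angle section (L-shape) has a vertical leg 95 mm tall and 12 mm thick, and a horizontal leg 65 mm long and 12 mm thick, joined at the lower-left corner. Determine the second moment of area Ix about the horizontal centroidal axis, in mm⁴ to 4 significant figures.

Ix ≈ 1.568 × 10⁶ mm⁴

Decompose the section into non-overlapping parts with the origin at the bottom-left of its bounding rectangle.
Vertical leg: 12 × 95, A = 1 140 mm², y = 47.5 mm, Ī = 857 375 mm⁴.
Horizontal leg (remainder): 53 × 12, A = 636 mm², y = 6 mm, Ī = 7 632 mm⁴.
Centroid: ȳ = ΣA·y / ΣA = 32.6385 mm.
Transfer each piece to the horizontal centroidal axis using Ī + A·d² with d = y − 32.6385:
  vertical leg: d = 14.8615 mm → contributes +1 109 160 mm⁴
  horizontal leg (remainder): d = -26.6385 mm → contributes +458 944 mm⁴
Total I = 1 568 104 mm⁴.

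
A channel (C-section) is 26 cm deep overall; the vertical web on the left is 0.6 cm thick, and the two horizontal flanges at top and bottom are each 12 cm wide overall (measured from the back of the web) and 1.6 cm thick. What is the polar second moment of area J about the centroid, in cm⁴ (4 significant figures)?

Treat the section as a set of non-overlapping primitives; coordinates are from the bounding-box lower-left.
Web: 0.6 × 26, A = 15.6 cm², y = 13 cm, Ī = 878.8 cm⁴.
Top flange (beyond web): 11.4 × 1.6, A = 18.24 cm², y = 25.2 cm, Ī = 3.8912 cm⁴.
Bottom flange (beyond web): 11.4 × 1.6, A = 18.24 cm², y = 0.8 cm, Ī = 3.8912 cm⁴.
By symmetry the centroid is at mid-height, ȳ = 13 cm.
Transfer each piece to the centroidal x-axis using Ī + A·d² with d = y − 13:
  web: d = 0 cm → contributes +878.8 cm⁴
  top flange (beyond web): d = 12.2 cm → contributes +2718.73 cm⁴
  bottom flange (beyond web): d = -12.2 cm → contributes +2718.73 cm⁴
Total I = 6316.27 cm⁴.
For the y-axis: x̄ = 4.50276 cm.
Repeating about the centroidal y-axis gives I_y = 788.925 cm⁴.
Polar second moment: J = I_x + I_y = 7105.19 cm⁴.

J ≈ 7105 cm⁴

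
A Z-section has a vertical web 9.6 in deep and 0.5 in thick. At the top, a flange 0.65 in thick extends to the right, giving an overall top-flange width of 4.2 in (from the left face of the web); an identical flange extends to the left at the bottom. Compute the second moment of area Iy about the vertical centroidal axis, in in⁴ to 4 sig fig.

Decompose the section into non-overlapping parts with the origin at the bottom-left of its bounding rectangle.
Web: 0.5 × 9.6, A = 4.8 in², x = 3.95 in, Ī = 0.1 in⁴.
Top flange (beyond web): 3.7 × 0.65, A = 2.405 in², x = 6.05 in, Ī = 2.7437 in⁴.
Bottom flange (beyond web): 3.7 × 0.65, A = 2.405 in², x = 1.85 in, Ī = 2.7437 in⁴.
Centroid: x̄ = ΣA·x / ΣA = 3.95 in.
Transfer each piece to the vertical centroidal axis using Ī + A·d² with d = x − 3.95:
  web: d = 0 in → contributes +0.1 in⁴
  top flange (beyond web): d = 2.1 in → contributes +13.3498 in⁴
  bottom flange (beyond web): d = -2.1 in → contributes +13.3498 in⁴
Total I = 26.7995 in⁴.

Iy ≈ 26.80 in⁴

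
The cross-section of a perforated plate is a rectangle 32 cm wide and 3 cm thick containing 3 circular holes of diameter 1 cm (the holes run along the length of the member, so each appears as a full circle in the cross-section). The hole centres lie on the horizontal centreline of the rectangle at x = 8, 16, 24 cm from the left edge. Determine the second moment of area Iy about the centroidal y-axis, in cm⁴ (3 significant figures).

Iy ≈ 8090 cm⁴

Treat the section as a set of non-overlapping primitives; coordinates are from the bounding-box lower-left.
Plate: 32 × 3, A = 96 cm², x = 16 cm, Ī = 8 192 cm⁴.
Hole 1 (subtracted): ⌀1, A = 0.7854 cm², x = 8 cm, Ī = 0.049087 cm⁴.
Hole 2 (subtracted): ⌀1, A = 0.7854 cm², x = 16 cm, Ī = 0.049087 cm⁴.
Hole 3 (subtracted): ⌀1, A = 0.7854 cm², x = 24 cm, Ī = 0.049087 cm⁴.
By symmetry the centroid is at mid-width, x̄ = 16 cm.
Transfer each piece to the centroidal y-axis using Ī + A·d² with d = x − 16:
  plate: d = 0 cm → contributes +8 192 cm⁴
  hole 1: d = -8 cm → contributes −50.315 cm⁴
  hole 2: d = 0 cm → contributes −0.049087 cm⁴
  hole 3: d = 8 cm → contributes −50.315 cm⁴
Total I = 8091.3 cm⁴.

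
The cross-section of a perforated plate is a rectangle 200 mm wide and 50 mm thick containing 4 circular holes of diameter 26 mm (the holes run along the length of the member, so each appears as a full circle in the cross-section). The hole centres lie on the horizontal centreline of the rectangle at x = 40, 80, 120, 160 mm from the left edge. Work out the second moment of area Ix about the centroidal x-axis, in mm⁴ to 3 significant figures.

Ix ≈ 1.99 × 10⁶ mm⁴

Decompose the section into non-overlapping parts with the origin at the bottom-left of its bounding rectangle.
Plate: 200 × 50, A = 10 000 mm², y = 25 mm, Ī = 2 083 333 mm⁴.
Hole 1 (subtracted): ⌀26, A = 530.93 mm², y = 25 mm, Ī = 22 432 mm⁴.
Hole 2 (subtracted): ⌀26, A = 530.93 mm², y = 25 mm, Ī = 22 432 mm⁴.
Hole 3 (subtracted): ⌀26, A = 530.93 mm², y = 25 mm, Ī = 22 432 mm⁴.
Hole 4 (subtracted): ⌀26, A = 530.93 mm², y = 25 mm, Ī = 22 432 mm⁴.
By symmetry the centroid is at mid-height, ȳ = 25 mm.
All pieces are centred on the centroidal x-axis, so I = ΣĪ (holes subtracted) = 1 993 606 mm⁴.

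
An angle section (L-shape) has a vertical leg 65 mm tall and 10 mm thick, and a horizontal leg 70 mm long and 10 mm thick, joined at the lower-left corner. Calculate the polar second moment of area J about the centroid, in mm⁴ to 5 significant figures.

J ≈ 1.0374 × 10⁶ mm⁴

Break the section into simple shapes (no overlaps), measuring from the bottom-left corner of the bounding box.
Vertical leg: 10 × 65, A = 650 mm², y = 32.5 mm, Ī = 228854.2 mm⁴.
Horizontal leg (remainder): 60 × 10, A = 600 mm², y = 5 mm, Ī = 5 000 mm⁴.
Centroid: ȳ = ΣA·y / ΣA = 19.3 mm.
Transfer each piece to the centroidal x-axis using Ī + A·d² with d = y − 19.3:
  vertical leg: d = 13.2 mm → contributes +342110.2 mm⁴
  horizontal leg (remainder): d = -14.3 mm → contributes +127 694 mm⁴
Total I = 469804.2 mm⁴.
For the y-axis: x̄ = 21.8 mm.
Repeating about the centroidal y-axis gives I_y = 567616.7 mm⁴.
Polar second moment: J = I_x + I_y = 1 037 421 mm⁴.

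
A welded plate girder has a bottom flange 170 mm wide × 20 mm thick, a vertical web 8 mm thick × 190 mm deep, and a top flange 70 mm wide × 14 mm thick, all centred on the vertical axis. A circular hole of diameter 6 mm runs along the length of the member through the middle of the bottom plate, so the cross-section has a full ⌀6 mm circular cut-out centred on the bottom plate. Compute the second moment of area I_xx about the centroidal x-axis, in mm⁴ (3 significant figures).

I_xx ≈ 4.11 × 10⁷ mm⁴

Decompose the section into non-overlapping parts with the origin at the bottom-left of its bounding rectangle.
Bottom plate: 170 × 20, A = 3 400 mm², y = 10 mm, Ī = 113 333 mm⁴.
Web plate: 8 × 190, A = 1 520 mm², y = 115 mm, Ī = 4 572 667 mm⁴.
Top plate: 70 × 14, A = 980 mm², y = 217 mm, Ī = 16 007 mm⁴.
Hole (subtracted): ⌀6, A = 28.274 mm², y = 10 mm, Ī = 63.617 mm⁴.
Centroid: ȳ = ΣA·y / ΣA = 71.73 mm.
Transfer each piece to the centroidal x-axis using Ī + A·d² with d = y − 71.73:
  bottom plate: d = -61.73 mm → contributes +13 069 233 mm⁴
  web plate: d = 43.27 mm → contributes +7 418 588 mm⁴
  top plate: d = 145.27 mm → contributes +20 697 391 mm⁴
  hole: d = -61.73 mm → contributes −107 805 mm⁴
Total I = 41 077 408 mm⁴.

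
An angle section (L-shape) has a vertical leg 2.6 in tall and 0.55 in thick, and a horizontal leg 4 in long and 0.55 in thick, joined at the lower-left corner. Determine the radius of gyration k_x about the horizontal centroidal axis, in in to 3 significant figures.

Break the section into simple shapes (no overlaps), measuring from the bottom-left corner of the bounding box.
Vertical leg: 0.55 × 2.6, A = 1.43 in², y = 1.3 in, Ī = 0.80557 in⁴.
Horizontal leg (remainder): 3.45 × 0.55, A = 1.8975 in², y = 0.275 in, Ī = 0.047833 in⁴.
Centroid: ȳ = ΣA·y / ΣA = 0.7155 in.
Transfer each piece to the horizontal centroidal axis using Ī + A·d² with d = y − 0.7155:
  vertical leg: d = 0.5845 in → contributes +1.2941 in⁴
  horizontal leg (remainder): d = -0.4405 in → contributes +0.41602 in⁴
Total I = 1.7101 in⁴.
Radius of gyration: k = √(I/A) = √(1.7101 / 3.3275) = 0.7169 in.

k_x ≈ 0.717 in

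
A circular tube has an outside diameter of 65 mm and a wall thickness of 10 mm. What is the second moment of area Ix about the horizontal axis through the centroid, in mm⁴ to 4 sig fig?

Ix ≈ 6.750 × 10⁵ mm⁴

Decompose the section into non-overlapping parts with the origin at the bottom-left of its bounding rectangle.
Outer circle: ⌀65, A = 3318.31 mm², y = 32.5 mm, Ī = 876 241 mm⁴.
Bore (subtracted): ⌀45, A = 1590.43 mm², y = 32.5 mm, Ī = 201 289 mm⁴.
By symmetry the centroid is at mid-height, ȳ = 32.5 mm.
All pieces are centred on the horizontal axis through the centroid, so I = ΣĪ (holes subtracted) = 674 952 mm⁴.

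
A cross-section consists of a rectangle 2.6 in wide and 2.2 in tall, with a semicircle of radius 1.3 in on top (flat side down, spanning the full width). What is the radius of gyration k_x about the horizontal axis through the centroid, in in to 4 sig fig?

k_x ≈ 0.9506 in

Treat the section as a set of non-overlapping primitives; coordinates are from the bounding-box lower-left.
Rectangular body: 2.6 × 2.2, A = 5.72 in², y = 1.1 in, Ī = 2.30707 in⁴.
Semicircular cap: semicircle r = 1.3, A = 2.65465 in², y = 2.75174 in, Ī = 0.313477 in⁴.
Centroid: ȳ = ΣA·y / ΣA = 1.62358 in.
Transfer each piece to the horizontal axis through the centroid using Ī + A·d² with d = y − 1.62358:
  rectangular body: d = -0.523578 in → contributes +3.87511 in⁴
  semicircular cap: d = 1.12816 in → contributes +3.69216 in⁴
Total I = 7.56727 in⁴.
Radius of gyration: k = √(I/A) = √(7.56727 / 8.37465) = 0.950575 in.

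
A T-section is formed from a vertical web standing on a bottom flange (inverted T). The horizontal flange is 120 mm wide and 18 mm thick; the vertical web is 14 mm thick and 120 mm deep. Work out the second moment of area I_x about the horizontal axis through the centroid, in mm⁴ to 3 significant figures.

Split into non-overlapping primitives; take the origin at the lower-left of the bounding box.
Flange: 120 × 18, A = 2 160 mm², y = 9 mm, Ī = 58 320 mm⁴.
Web: 14 × 120, A = 1 680 mm², y = 78 mm, Ī = 2 016 000 mm⁴.
Centroid: ȳ = ΣA·y / ΣA = 39.188 mm.
Transfer each piece to the horizontal axis through the centroid using Ī + A·d² with d = y − 39.188:
  flange: d = -30.188 mm → contributes +2 026 696 mm⁴
  web: d = 38.813 mm → contributes +4 546 769 mm⁴
Total I = 6 573 465 mm⁴.

I_x ≈ 6.57 × 10⁶ mm⁴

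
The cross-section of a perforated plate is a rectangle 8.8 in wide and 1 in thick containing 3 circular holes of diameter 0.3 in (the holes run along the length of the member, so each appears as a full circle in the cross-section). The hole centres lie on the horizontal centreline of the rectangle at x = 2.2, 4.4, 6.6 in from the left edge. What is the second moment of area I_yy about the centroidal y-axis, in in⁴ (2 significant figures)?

Treat the section as a set of non-overlapping primitives; coordinates are from the bounding-box lower-left.
Plate: 8.8 × 1, A = 8.8 in², x = 4.4 in, Ī = 56.79 in⁴.
Hole 1 (subtracted): ⌀0.3, A = 0.07069 in², x = 2.2 in, Ī = 0.0003976 in⁴.
Hole 2 (subtracted): ⌀0.3, A = 0.07069 in², x = 4.4 in, Ī = 0.0003976 in⁴.
Hole 3 (subtracted): ⌀0.3, A = 0.07069 in², x = 6.6 in, Ī = 0.0003976 in⁴.
By symmetry the centroid is at mid-width, x̄ = 4.4 in.
Transfer each piece to the centroidal y-axis using Ī + A·d² with d = x − 4.4:
  plate: d = 0 in → contributes +56.79 in⁴
  hole 1: d = -2.2 in → contributes −0.3425 in⁴
  hole 2: d = 0 in → contributes −0.0003976 in⁴
  hole 3: d = 2.2 in → contributes −0.3425 in⁴
Total I = 56.1 in⁴.

I_yy ≈ 56 in⁴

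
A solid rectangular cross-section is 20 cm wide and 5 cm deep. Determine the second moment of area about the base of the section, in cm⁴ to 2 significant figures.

I_base ≈ 830 cm⁴

The section: 20 × 5, A = 100 cm², y = 2.5 cm, Ī = 208.3 cm⁴.
Transfer it to the bottom edge using Ī + A·d² with d = y − 0:
  the section: d = 2.5 cm → contributes +833.3 cm⁴
Total I = 833.3 cm⁴.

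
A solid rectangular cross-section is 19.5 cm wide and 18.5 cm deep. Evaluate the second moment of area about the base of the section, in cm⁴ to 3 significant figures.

I_base ≈ 4.12 × 10⁴ cm⁴

The section: 19.5 × 18.5, A = 360.75 cm², y = 9.25 cm, Ī = 10 289 cm⁴.
Transfer it to a horizontal axis along the bottom face using Ī + A·d² with d = y − 0:
  the section: d = 9.25 cm → contributes +41 156 cm⁴
Total I = 41 156 cm⁴.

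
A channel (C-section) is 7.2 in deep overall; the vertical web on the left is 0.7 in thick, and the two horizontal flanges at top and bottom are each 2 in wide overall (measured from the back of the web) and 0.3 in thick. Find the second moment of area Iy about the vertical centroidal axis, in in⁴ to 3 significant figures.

Break the section into simple shapes (no overlaps), measuring from the bottom-left corner of the bounding box.
Web: 0.7 × 7.2, A = 5.04 in², x = 0.35 in, Ī = 0.2058 in⁴.
Top flange (beyond web): 1.3 × 0.3, A = 0.39 in², x = 1.35 in, Ī = 0.054925 in⁴.
Bottom flange (beyond web): 1.3 × 0.3, A = 0.39 in², x = 1.35 in, Ī = 0.054925 in⁴.
Centroid: x̄ = ΣA·x / ΣA = 0.48402 in.
Transfer each piece to the vertical centroidal axis using Ī + A·d² with d = x − 0.48402:
  web: d = -0.13402 in → contributes +0.29633 in⁴
  top flange (beyond web): d = 0.86598 in → contributes +0.34739 in⁴
  bottom flange (beyond web): d = 0.86598 in → contributes +0.34739 in⁴
Total I = 0.99111 in⁴.

Iy ≈ 0.991 in⁴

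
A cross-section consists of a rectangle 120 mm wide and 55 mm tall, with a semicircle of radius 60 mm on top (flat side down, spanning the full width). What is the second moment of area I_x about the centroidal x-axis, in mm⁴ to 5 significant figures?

Break the section into simple shapes (no overlaps), measuring from the bottom-left corner of the bounding box.
Rectangular body: 120 × 55, A = 6 600 mm², y = 27.5 mm, Ī = 1 663 750 mm⁴.
Semicircular cap: semicircle r = 60, A = 5654.867 mm², y = 80.46479 mm, Ī = 1 422 450 mm⁴.
Centroid: ȳ = ΣA·y / ΣA = 51.93999 mm.
Transfer each piece to the centroidal x-axis using Ī + A·d² with d = y − 51.93999:
  rectangular body: d = -24.43999 mm → contributes +5 606 017 mm⁴
  semicircular cap: d = 28.5248 mm → contributes +6 023 613 mm⁴
Total I = 11 629 630 mm⁴.

I_x ≈ 1.1630 × 10⁷ mm⁴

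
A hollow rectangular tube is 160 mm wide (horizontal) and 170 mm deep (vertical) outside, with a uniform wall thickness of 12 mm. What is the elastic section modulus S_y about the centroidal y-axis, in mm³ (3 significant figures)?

Treat the section as a set of non-overlapping primitives; coordinates are from the bounding-box lower-left.
Outer rectangle: 160 × 170, A = 27 200 mm², x = 80 mm, Ī = 58 026 667 mm⁴.
Inner void (subtracted): 136 × 146, A = 19 856 mm², x = 80 mm, Ī = 30 604 715 mm⁴.
By symmetry the centroid is at mid-width, x̄ = 80 mm.
All pieces are centred on the centroidal y-axis, so I = ΣĪ (holes subtracted) = 27 421 952 mm⁴.
Extreme fibre distance c = 80 mm; S = I/c = 342 774 mm³.

S_y ≈ 3.43 × 10⁵ mm³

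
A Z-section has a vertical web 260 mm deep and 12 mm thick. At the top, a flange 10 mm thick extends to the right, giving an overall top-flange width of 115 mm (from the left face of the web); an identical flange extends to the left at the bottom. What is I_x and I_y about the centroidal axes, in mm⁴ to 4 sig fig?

Decompose the section into non-overlapping parts with the origin at the bottom-left of its bounding rectangle.
Web: 12 × 260, A = 3 120 mm², y = 130 mm, Ī = 17 576 000 mm⁴.
Top flange (beyond web): 103 × 10, A = 1 030 mm², y = 255 mm, Ī = 8583.33 mm⁴.
Bottom flange (beyond web): 103 × 10, A = 1 030 mm², y = 5 mm, Ī = 8583.33 mm⁴.
Centroid: ȳ = ΣA·y / ΣA = 130 mm.
Transfer each piece to the centroidal x-axis using Ī + A·d² with d = y − 130:
  web: d = 0 mm → contributes +17 576 000 mm⁴
  top flange (beyond web): d = 125 mm → contributes +16 102 333 mm⁴
  bottom flange (beyond web): d = -125 mm → contributes +16 102 333 mm⁴
Total I = 49 780 667 mm⁴.
For the y-axis: x̄ = 109 mm.
Repeating about the centroidal y-axis gives I_y = 8 669 527 mm⁴.

I_x ≈ 4.978 × 10⁷ mm⁴, I_y ≈ 8.670 × 10⁶ mm⁴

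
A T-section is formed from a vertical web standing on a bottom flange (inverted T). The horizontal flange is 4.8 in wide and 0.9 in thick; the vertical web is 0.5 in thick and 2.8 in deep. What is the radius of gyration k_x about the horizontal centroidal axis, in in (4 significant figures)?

k_x ≈ 0.9184 in

Treat the section as a set of non-overlapping primitives; coordinates are from the bounding-box lower-left.
Flange: 4.8 × 0.9, A = 4.32 in², y = 0.45 in, Ī = 0.2916 in⁴.
Web: 0.5 × 2.8, A = 1.4 in², y = 2.3 in, Ī = 0.914667 in⁴.
Centroid: ȳ = ΣA·y / ΣA = 0.902797 in.
Transfer each piece to the horizontal centroidal axis using Ī + A·d² with d = y − 0.902797:
  flange: d = -0.452797 in → contributes +1.17731 in⁴
  web: d = 1.3972 in → contributes +3.64771 in⁴
Total I = 4.82502 in⁴.
Radius of gyration: k = √(I/A) = √(4.82502 / 5.72) = 0.918442 in.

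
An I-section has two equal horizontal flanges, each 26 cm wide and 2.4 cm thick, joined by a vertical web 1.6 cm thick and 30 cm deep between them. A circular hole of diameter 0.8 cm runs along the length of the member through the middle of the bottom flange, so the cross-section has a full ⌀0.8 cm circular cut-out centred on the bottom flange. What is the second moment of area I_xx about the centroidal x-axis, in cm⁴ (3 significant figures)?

Split into non-overlapping primitives; take the origin at the lower-left of the bounding box.
Bottom flange: 26 × 2.4, A = 62.4 cm², y = 1.2 cm, Ī = 29.952 cm⁴.
Web: 1.6 × 30, A = 48 cm², y = 17.4 cm, Ī = 3 600 cm⁴.
Top flange: 26 × 2.4, A = 62.4 cm², y = 33.6 cm, Ī = 29.952 cm⁴.
Hole (subtracted): ⌀0.8, A = 0.50265 cm², y = 1.2 cm, Ī = 0.020106 cm⁴.
Centroid: ȳ = ΣA·y / ΣA = 17.447 cm.
Transfer each piece to the centroidal x-axis using Ī + A·d² with d = y − 17.447:
  bottom flange: d = -16.247 cm → contributes +16 502 cm⁴
  web: d = -0.047261 cm → contributes +3600.1 cm⁴
  top flange: d = 16.153 cm → contributes +16 311 cm⁴
  hole: d = -16.247 cm → contributes −132.71 cm⁴
Total I = 36 280 cm⁴.

I_xx ≈ 3.63 × 10⁴ cm⁴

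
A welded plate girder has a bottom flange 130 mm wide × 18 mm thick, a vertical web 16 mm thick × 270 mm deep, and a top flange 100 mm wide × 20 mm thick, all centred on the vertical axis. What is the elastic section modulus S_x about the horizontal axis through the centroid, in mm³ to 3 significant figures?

S_x ≈ 7.27 × 10⁵ mm³

Split into non-overlapping primitives; take the origin at the lower-left of the bounding box.
Bottom plate: 130 × 18, A = 2 340 mm², y = 9 mm, Ī = 63 180 mm⁴.
Web plate: 16 × 270, A = 4 320 mm², y = 153 mm, Ī = 26 244 000 mm⁴.
Top plate: 100 × 20, A = 2 000 mm², y = 298 mm, Ī = 66 667 mm⁴.
Centroid: ȳ = ΣA·y / ΣA = 147.58 mm.
Transfer each piece to the horizontal axis through the centroid using Ī + A·d² with d = y − 147.58:
  bottom plate: d = -138.58 mm → contributes +44 999 807 mm⁴
  web plate: d = 5.4226 mm → contributes +26 371 029 mm⁴
  top plate: d = 150.42 mm → contributes +45 320 604 mm⁴
Total I = 116 691 440 mm⁴.
Extreme fibre distance c = 160.42 mm; S = I/c = 727 400 mm³.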